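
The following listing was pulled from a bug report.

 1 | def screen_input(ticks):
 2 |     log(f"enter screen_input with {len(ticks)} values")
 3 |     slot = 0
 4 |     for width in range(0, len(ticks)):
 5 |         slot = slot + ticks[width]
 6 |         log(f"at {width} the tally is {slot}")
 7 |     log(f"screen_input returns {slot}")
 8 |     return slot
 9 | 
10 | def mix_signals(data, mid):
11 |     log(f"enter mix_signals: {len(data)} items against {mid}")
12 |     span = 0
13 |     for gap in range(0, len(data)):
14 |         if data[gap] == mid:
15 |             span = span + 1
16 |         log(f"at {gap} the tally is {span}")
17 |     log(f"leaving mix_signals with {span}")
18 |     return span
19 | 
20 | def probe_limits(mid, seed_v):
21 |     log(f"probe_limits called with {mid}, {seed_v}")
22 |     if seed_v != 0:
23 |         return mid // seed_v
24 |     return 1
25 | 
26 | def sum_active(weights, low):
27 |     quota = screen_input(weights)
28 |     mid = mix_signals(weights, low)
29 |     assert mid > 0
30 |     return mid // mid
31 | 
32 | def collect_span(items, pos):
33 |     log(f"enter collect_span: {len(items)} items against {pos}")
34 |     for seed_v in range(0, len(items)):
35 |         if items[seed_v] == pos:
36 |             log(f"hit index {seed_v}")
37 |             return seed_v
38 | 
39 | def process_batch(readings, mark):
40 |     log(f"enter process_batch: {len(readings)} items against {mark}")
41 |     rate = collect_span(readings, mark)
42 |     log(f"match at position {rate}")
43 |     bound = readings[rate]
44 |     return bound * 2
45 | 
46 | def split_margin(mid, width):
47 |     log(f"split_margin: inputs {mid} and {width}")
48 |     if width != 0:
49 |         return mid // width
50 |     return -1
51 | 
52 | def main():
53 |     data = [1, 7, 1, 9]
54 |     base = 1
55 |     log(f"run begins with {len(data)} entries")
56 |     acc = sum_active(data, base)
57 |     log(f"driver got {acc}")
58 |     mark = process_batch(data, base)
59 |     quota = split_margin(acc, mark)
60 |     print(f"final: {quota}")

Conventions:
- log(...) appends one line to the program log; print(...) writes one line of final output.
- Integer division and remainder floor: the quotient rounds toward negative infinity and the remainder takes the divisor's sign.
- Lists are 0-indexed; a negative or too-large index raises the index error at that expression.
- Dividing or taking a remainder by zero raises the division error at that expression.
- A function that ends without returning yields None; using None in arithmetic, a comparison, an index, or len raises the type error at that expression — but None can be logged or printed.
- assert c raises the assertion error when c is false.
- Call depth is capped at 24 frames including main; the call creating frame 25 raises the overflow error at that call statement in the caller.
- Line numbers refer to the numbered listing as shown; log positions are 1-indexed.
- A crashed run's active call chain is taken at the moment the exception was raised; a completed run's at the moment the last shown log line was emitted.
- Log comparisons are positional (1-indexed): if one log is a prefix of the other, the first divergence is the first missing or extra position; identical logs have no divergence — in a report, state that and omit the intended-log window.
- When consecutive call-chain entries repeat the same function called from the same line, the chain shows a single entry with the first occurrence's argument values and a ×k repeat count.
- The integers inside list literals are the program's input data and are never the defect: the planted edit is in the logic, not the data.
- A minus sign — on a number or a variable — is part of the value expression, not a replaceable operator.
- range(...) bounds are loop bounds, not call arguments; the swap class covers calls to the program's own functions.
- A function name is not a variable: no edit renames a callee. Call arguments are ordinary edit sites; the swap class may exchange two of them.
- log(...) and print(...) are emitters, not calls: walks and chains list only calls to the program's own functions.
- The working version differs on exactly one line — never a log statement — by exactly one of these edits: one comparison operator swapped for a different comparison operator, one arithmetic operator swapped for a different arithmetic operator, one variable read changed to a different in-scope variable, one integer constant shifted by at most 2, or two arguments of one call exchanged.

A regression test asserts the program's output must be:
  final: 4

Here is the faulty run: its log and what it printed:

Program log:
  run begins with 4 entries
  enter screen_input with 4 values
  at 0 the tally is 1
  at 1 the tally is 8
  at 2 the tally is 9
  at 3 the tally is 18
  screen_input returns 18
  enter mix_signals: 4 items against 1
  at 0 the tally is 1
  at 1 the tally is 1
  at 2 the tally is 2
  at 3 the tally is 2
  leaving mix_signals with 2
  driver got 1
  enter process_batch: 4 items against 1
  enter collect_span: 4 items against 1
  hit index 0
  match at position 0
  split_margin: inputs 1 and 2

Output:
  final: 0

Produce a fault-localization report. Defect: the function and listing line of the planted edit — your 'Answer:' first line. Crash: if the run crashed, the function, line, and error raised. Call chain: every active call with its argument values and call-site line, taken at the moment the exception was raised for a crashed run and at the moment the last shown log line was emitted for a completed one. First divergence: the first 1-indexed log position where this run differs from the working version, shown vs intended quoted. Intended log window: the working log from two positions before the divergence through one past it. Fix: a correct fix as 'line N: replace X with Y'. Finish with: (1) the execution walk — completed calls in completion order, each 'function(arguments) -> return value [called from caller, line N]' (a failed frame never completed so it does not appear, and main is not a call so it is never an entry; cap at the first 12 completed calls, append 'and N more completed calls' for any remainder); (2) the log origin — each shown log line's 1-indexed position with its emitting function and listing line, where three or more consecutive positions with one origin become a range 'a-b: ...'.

Answer: the defect is in sum_active at line 30.
Key fact: Everything matches until log position 14, which reads 'driver got 1' in place of 'driver got 9'.
Call chain: main -> split_margin(1, 2) (called at line 59).
First divergence: position 14 — shown 'driver got 1', intended 'driver got 9'.
Intended log window:
  12: at 3 the tally is 2
  13: leaving mix_signals with 2
  14: driver got 9
  15: enter process_batch: 4 items against 1
Execution walk:
  screen_input([1, 7, 1, 9]) -> 18  [called from sum_active, line 27]
  mix_signals([1, 7, 1, 9], 1) -> 2  [called from sum_active, line 28]
  sum_active([1, 7, 1, 9], 1) -> 1  [called from main, line 56]
  collect_span([1, 7, 1, 9], 1) -> 0  [called from process_batch, line 41]
  process_batch([1, 7, 1, 9], 1) -> 2  [called from main, line 58]
  split_margin(1, 2) -> 0  [called from main, line 59]
Log line origins:
  1: emitted by main (line 55)
  2: emitted by screen_input (line 2)
  3-6: emitted by screen_input (line 6)
  7: emitted by screen_input (line 7)
  8: emitted by mix_signals (line 11)
  9-12: emitted by mix_signals (line 16)
  13: emitted by mix_signals (line 17)
  14: emitted by main (line 57)
  15: emitted by process_batch (line 40)
  16: emitted by collect_span (line 33)
  17: emitted by collect_span (line 36)
  18: emitted by process_batch (line 42)
  19: emitted by split_margin (line 47)
A correct fix: line 30: replace `mid // mid` with `quota // mid`.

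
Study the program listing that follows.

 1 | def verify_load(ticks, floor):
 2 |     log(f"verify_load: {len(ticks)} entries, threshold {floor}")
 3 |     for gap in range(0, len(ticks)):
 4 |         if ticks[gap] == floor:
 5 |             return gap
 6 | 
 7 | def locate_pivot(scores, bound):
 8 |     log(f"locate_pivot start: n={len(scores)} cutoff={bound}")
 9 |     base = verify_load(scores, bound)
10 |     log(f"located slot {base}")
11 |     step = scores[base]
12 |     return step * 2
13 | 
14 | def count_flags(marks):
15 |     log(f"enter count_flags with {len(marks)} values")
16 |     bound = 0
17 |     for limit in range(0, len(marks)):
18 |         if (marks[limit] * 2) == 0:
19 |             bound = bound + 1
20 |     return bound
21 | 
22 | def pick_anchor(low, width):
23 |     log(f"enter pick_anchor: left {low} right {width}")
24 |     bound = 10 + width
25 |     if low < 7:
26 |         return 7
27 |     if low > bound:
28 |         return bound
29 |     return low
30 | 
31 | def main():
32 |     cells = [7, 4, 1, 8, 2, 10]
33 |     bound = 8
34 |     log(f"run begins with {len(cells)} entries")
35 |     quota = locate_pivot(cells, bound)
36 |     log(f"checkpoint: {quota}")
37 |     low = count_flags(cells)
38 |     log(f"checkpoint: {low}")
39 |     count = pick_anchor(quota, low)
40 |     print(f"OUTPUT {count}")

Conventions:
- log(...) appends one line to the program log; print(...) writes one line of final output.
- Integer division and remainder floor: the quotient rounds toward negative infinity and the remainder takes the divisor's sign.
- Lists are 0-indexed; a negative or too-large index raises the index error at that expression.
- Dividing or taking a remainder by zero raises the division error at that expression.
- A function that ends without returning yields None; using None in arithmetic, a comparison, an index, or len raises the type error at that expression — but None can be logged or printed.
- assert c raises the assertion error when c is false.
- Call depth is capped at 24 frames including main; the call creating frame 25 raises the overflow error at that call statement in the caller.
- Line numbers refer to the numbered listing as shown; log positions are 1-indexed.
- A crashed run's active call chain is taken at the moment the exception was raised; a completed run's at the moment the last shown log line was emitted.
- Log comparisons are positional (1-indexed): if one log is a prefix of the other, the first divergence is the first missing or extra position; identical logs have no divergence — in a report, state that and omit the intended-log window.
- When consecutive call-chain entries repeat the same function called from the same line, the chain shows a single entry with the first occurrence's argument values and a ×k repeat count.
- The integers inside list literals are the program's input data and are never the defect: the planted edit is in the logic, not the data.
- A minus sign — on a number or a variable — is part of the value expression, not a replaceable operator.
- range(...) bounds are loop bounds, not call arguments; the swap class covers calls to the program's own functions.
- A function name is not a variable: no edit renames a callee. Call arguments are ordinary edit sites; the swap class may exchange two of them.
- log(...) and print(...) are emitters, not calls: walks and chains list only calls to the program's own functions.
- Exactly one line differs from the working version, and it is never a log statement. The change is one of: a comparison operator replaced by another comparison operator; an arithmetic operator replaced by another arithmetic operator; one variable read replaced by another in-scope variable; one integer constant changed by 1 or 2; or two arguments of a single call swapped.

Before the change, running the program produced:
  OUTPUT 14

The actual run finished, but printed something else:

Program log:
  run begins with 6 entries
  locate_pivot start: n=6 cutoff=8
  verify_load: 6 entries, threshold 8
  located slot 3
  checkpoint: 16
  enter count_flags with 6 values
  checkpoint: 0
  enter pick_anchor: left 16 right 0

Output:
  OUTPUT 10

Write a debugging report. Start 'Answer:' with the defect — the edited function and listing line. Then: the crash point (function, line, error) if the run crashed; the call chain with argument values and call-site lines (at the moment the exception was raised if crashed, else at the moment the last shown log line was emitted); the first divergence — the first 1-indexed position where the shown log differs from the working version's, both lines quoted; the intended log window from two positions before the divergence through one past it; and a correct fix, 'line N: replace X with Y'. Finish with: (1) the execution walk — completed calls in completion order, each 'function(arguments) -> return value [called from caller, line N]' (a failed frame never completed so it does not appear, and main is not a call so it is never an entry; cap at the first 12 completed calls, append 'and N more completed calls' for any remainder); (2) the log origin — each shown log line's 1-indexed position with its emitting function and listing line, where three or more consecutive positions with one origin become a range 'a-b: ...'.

Answer: the defect is in count_flags at line 18.
Key observation: The earliest visible damage is log position 7 — 'checkpoint: 0' rather than the intended 'checkpoint: 4'.
Call chain: main -> pick_anchor(16, 0) (called at line 39).
First divergence: at position 7 the run shows 'checkpoint: 0' where the working version logs 'checkpoint: 4'.
Intended log window:
  5: checkpoint: 16
  6: enter count_flags with 6 values
  7: checkpoint: 4
  8: enter pick_anchor: left 16 right 4
Execution walk:
  verify_load([7, 4, 1, 8, 2, 10], 8) -> 3  [called from locate_pivot, line 9]
  locate_pivot([7, 4, 1, 8, 2, 10], 8) -> 16  [called from main, line 35]
  count_flags([7, 4, 1, 8, 2, 10]) -> 0  [called from main, line 37]
  pick_anchor(16, 0) -> 10  [called from main, line 39]
Log origin:
  1: emitted by main (line 34)
  2: emitted by locate_pivot (line 8)
  3: emitted by verify_load (line 2)
  4: emitted by locate_pivot (line 10)
  5: emitted by main (line 36)
  6: emitted by count_flags (line 15)
  7: emitted by main (line 38)
  8: emitted by pick_anchor (line 23)
A correct fix: line 18: replace `*` with `%`.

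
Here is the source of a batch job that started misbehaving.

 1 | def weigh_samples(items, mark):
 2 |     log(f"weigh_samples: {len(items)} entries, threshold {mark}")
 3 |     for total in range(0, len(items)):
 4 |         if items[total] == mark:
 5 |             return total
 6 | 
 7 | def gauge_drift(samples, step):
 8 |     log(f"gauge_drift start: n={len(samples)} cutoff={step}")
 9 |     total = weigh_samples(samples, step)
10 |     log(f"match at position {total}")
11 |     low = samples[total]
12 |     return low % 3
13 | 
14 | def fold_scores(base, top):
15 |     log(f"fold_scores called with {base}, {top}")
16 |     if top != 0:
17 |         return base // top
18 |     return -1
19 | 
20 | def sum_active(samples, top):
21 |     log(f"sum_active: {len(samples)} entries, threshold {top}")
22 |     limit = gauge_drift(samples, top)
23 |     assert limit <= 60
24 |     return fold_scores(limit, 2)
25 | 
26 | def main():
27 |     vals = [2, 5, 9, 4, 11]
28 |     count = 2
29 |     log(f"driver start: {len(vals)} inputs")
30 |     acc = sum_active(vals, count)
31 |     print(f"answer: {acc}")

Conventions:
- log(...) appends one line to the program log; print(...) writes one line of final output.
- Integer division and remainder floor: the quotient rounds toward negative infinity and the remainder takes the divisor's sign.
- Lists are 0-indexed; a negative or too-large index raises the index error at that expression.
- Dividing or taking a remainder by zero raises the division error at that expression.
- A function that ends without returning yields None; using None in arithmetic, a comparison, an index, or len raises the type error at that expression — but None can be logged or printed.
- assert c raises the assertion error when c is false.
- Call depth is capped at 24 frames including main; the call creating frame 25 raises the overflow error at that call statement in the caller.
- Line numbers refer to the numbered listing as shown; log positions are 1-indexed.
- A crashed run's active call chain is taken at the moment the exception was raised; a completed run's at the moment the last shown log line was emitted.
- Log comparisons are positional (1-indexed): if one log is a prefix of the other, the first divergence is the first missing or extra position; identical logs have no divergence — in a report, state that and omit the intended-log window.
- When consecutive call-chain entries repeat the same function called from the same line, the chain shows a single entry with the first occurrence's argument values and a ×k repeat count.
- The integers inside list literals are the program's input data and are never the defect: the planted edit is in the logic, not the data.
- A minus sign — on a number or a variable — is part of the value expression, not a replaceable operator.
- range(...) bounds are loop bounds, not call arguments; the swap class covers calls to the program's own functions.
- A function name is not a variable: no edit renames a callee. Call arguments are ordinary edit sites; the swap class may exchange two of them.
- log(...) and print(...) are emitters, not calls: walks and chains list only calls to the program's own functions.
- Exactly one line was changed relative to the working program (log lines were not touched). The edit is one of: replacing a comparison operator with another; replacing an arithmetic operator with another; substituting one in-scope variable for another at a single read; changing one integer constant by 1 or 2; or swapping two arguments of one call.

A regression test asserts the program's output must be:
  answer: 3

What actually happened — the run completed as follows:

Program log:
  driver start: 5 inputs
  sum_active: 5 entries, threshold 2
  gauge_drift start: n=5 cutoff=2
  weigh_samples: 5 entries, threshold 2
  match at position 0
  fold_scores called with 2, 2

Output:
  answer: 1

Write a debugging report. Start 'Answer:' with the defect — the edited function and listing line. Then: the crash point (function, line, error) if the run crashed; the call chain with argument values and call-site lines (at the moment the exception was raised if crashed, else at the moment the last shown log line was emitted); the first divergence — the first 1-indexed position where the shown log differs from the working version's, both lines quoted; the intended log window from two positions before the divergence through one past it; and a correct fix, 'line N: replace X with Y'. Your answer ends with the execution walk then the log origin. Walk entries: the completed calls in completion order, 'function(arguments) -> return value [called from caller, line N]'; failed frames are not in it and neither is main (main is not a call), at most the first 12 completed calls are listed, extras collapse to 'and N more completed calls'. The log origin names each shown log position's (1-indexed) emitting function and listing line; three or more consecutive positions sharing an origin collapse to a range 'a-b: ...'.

Answer: the defect is in gauge_drift at line 12.
Core observation: The log first diverges at position 6: the faulty run prints 'fold_scores called with 2, 2' where the working version prints 'fold_scores called with 6, 2'.
Call chain: main -> sum_active([2, 5, 9, 4, 11], 2) (called at line 30) -> fold_scores(2, 2) (called at line 24).
First divergence: at position 6 the run shows 'fold_scores called with 2, 2' where the working version logs 'fold_scores called with 6, 2'.
Intended log window:
  4: weigh_samples: 5 entries, threshold 2
  5: match at position 0
  6: fold_scores called with 6, 2
Execution walk:
  weigh_samples([2, 5, 9, 4, 11], 2) -> 0  [called from gauge_drift, line 9]
  gauge_drift([2, 5, 9, 4, 11], 2) -> 2  [called from sum_active, line 22]
  fold_scores(2, 2) -> 1  [called from sum_active, line 24]
  sum_active([2, 5, 9, 4, 11], 2) -> 1  [called from main, line 30]
Log origins:
  1: from main, line 29
  2: from sum_active, line 21
  3: from gauge_drift, line 8
  4: from weigh_samples, line 2
  5: from gauge_drift, line 10
  6: from fold_scores, line 15
A correct fix: line 12: replace `%` with `*`.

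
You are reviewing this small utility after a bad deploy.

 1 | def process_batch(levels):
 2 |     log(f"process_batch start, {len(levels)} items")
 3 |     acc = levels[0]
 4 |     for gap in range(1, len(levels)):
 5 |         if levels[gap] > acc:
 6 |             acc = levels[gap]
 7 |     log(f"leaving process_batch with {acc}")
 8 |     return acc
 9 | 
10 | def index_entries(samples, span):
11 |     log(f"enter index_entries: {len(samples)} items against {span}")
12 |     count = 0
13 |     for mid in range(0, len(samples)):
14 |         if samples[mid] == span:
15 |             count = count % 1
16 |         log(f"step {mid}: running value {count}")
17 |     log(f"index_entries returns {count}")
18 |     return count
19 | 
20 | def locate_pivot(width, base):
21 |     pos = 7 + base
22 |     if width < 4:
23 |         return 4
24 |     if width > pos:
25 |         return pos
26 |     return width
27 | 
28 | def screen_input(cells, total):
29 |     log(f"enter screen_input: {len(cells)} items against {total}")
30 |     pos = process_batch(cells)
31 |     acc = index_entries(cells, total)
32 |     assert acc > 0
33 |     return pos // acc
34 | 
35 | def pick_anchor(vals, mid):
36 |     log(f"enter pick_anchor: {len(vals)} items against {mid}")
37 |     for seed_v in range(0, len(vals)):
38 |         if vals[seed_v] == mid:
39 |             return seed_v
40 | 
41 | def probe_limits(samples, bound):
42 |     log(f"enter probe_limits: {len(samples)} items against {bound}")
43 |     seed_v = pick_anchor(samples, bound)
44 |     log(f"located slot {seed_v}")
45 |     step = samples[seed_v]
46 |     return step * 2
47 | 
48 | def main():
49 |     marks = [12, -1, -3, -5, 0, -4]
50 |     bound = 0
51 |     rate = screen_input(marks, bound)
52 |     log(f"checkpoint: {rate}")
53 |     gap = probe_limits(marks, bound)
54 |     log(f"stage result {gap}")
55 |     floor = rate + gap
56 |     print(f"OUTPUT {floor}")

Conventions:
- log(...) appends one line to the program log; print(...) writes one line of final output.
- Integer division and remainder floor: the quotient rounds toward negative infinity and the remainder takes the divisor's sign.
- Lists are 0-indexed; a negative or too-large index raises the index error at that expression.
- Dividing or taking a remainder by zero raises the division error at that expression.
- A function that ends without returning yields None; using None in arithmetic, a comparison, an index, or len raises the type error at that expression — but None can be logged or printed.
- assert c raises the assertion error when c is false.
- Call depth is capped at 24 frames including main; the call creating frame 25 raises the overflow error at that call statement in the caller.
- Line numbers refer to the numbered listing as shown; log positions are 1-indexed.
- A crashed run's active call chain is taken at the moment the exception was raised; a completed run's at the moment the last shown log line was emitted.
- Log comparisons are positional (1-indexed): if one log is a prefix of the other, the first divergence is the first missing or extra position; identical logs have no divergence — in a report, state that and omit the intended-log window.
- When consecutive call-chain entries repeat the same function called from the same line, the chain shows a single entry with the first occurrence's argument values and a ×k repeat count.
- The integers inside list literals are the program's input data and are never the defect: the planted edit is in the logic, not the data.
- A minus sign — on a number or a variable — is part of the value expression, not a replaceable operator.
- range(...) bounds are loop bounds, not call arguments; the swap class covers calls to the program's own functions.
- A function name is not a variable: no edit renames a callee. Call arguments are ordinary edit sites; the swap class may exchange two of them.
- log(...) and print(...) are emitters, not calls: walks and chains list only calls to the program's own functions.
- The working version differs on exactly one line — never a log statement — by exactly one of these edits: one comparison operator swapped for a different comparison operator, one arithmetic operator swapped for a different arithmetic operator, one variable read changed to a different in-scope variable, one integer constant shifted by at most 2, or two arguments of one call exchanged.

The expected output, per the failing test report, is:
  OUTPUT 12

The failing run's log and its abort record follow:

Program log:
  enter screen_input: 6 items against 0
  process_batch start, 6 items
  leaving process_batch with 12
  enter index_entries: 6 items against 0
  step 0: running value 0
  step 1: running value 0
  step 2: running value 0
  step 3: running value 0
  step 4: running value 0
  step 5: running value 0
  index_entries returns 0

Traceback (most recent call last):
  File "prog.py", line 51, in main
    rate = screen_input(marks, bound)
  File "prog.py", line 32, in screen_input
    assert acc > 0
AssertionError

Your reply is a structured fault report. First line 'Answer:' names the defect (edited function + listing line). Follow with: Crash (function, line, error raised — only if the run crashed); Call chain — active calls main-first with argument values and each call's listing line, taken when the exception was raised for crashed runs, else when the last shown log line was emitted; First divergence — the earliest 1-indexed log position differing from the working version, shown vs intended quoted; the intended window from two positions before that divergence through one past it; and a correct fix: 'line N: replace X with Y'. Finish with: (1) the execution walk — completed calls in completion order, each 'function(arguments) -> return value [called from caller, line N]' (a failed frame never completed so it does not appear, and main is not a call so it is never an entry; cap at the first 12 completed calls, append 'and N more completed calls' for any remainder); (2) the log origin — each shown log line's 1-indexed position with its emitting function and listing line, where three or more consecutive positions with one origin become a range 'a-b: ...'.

Answer: the defect is in index_entries at line 15.
The tell: At log position 9 the runs split — shown 'step 4: running value 0', but the working version logs 'step 4: running value 1'.
Crash: screen_input, line 32, AssertionError.
Call chain: main -> screen_input([12, -1, -3, -5, 0, -4], 0) (called at line 51).
First divergence: position 9; shown 'step 4: running value 0' vs intended 'step 4: running value 1'.
Intended log window:
  7: step 2: running value 0
  8: step 3: running value 0
  9: step 4: running value 1
  10: step 5: running value 1
Execution walk:
  process_batch([12, -1, -3, -5, 0, -4]) -> 12  [called from screen_input, line 30]
  index_entries([12, -1, -3, -5, 0, -4], 0) -> 0  [called from screen_input, line 31]
Origin of each log line:
  1 — screen_input, line 29
  2 — process_batch, line 2
  3 — process_batch, line 7
  4 — index_entries, line 11
  5-10 — index_entries, line 16
  11 — index_entries, line 17
A correct fix: line 15: replace `%` with `+`.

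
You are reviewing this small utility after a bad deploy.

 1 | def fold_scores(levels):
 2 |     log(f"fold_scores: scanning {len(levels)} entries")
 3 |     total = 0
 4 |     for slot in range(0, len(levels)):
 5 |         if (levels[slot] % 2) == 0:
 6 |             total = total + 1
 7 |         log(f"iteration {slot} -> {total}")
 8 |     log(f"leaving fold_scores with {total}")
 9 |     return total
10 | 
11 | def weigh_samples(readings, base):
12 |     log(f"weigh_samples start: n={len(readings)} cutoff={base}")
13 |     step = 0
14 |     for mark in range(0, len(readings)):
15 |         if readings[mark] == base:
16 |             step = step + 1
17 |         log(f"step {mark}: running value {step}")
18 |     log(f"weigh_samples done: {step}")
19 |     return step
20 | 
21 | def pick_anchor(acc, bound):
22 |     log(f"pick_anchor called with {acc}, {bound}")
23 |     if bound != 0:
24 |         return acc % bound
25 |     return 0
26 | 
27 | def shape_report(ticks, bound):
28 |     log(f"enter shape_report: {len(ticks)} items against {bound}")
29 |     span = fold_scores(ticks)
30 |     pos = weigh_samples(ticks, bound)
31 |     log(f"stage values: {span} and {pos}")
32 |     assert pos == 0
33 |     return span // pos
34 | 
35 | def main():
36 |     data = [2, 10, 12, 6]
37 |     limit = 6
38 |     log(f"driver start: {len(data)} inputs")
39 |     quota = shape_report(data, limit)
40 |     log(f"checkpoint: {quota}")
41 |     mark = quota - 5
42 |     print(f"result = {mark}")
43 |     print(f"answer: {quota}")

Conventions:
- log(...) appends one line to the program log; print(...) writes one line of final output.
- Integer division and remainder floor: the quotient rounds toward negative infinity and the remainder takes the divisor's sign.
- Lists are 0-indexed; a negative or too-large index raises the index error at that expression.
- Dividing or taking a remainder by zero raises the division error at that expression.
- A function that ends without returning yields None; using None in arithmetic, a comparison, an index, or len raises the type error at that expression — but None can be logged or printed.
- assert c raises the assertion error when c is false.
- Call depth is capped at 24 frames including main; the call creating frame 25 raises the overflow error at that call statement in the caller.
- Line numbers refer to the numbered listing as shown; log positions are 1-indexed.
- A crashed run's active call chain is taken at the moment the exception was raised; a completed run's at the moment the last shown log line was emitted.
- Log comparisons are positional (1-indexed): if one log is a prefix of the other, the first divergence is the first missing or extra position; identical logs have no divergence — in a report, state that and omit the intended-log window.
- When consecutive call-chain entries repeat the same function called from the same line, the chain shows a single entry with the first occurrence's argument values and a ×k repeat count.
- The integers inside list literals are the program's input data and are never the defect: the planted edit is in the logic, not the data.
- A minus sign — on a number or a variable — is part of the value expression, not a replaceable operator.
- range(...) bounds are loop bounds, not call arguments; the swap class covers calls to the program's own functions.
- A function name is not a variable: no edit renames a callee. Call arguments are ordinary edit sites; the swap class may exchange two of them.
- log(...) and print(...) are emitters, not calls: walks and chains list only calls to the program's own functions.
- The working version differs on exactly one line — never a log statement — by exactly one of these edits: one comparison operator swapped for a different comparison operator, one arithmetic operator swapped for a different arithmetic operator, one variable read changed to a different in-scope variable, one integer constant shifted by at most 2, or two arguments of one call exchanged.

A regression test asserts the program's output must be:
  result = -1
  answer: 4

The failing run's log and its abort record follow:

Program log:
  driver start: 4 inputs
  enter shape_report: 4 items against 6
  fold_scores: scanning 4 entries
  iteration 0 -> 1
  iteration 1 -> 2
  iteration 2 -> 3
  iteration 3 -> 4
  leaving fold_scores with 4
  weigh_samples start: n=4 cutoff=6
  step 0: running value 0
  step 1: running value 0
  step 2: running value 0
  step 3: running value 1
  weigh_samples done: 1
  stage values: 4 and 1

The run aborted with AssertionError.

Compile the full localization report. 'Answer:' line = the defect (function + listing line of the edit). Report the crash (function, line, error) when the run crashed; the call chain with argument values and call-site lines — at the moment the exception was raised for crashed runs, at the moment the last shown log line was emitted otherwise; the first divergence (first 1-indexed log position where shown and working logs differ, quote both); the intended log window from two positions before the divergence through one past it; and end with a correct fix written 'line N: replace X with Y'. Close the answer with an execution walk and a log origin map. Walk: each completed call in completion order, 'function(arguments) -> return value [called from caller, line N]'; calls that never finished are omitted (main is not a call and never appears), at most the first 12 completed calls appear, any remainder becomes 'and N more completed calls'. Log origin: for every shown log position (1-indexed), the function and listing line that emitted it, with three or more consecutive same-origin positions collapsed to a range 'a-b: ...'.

Answer: the defect is in shape_report at line 32.
Core observation: A complete run would log 'checkpoint: 4' next, but this one stopped at 15 lines.
Crash: shape_report, line 32, AssertionError.
Call chain: main -> shape_report([2, 10, 12, 6], 6) (called at line 39).
First divergence: position 16 — the faulty run's log ends after 15 lines; the working version continues with 'checkpoint: 4'.
Intended log window:
  14: weigh_samples done: 1
  15: stage values: 4 and 1
  16: checkpoint: 4
Execution walk:
  fold_scores([2, 10, 12, 6]) -> 4  [called from shape_report, line 29]
  weigh_samples([2, 10, 12, 6], 6) -> 1  [called from shape_report, line 30]
Log origin:
  1: from main, line 38
  2: from shape_report, line 28
  3: from fold_scores, line 2
  4-7: from fold_scores, line 7
  8: from fold_scores, line 8
  9: from weigh_samples, line 12
  10-13: from weigh_samples, line 17
  14: from weigh_samples, line 18
  15: from shape_report, line 31
A correct fix: line 32: replace `==` with `>`.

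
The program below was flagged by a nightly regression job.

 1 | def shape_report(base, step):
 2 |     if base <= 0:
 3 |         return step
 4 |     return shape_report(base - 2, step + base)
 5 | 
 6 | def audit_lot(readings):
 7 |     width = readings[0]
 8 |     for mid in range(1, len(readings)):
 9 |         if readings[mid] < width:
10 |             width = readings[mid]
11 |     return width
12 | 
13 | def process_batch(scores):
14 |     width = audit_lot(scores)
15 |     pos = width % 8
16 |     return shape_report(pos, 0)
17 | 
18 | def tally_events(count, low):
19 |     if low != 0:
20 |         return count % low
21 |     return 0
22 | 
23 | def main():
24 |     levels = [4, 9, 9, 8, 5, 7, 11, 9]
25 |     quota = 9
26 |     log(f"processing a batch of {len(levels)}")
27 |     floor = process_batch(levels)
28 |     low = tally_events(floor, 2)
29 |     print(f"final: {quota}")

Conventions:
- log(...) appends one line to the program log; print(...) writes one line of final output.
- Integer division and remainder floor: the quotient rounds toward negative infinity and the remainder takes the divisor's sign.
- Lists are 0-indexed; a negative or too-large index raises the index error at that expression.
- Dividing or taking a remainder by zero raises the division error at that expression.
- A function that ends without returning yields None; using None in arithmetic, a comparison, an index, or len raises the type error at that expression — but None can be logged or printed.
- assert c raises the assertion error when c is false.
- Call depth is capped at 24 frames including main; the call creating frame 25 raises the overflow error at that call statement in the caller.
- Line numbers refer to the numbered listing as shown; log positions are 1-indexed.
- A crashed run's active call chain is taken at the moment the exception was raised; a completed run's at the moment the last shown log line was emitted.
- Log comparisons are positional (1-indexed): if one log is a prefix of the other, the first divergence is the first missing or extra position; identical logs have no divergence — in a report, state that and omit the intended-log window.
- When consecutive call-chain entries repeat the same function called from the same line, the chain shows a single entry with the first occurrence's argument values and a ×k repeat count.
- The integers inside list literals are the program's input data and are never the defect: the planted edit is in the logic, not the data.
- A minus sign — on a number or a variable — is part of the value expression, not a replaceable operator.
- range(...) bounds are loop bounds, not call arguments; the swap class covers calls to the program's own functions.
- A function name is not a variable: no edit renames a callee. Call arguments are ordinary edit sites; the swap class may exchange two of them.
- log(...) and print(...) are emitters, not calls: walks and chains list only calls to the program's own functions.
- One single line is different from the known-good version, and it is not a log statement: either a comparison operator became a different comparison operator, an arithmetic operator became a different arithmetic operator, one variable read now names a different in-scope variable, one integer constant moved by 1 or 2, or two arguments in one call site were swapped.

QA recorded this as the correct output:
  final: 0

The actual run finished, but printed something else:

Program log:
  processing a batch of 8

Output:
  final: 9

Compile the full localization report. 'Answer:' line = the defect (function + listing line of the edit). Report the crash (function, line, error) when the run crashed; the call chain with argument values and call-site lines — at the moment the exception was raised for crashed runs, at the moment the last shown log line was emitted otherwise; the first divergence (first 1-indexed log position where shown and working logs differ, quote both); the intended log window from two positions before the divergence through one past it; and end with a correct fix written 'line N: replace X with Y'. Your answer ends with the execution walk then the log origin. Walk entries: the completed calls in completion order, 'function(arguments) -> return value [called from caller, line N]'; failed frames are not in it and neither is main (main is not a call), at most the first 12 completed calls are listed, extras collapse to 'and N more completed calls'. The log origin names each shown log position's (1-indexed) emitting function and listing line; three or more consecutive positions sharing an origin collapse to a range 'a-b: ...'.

Answer: the defect is in main at line 29.
Key observation: The two runs log identically and part ways only at the printed values.
Call chain: main.
First divergence: there is none — every log position agrees.
Execution walk:
  audit_lot([4, 9, 9, 8, 5, 7, 11, 9]) -> 4  [called from process_batch, line 14]
  shape_report(0, 6) -> 6  [called from shape_report, line 4]
  shape_report(2, 4) -> 6  [called from shape_report, line 4]
  shape_report(4, 0) -> 6  [called from process_batch, line 16]
  process_batch([4, 9, 9, 8, 5, 7, 11, 9]) -> 6  [called from main, line 27]
  tally_events(6, 2) -> 0  [called from main, line 28]
Log line origins:
  1: emitted by main (line 26)
A correct fix: line 29: replace `quota` with `low`.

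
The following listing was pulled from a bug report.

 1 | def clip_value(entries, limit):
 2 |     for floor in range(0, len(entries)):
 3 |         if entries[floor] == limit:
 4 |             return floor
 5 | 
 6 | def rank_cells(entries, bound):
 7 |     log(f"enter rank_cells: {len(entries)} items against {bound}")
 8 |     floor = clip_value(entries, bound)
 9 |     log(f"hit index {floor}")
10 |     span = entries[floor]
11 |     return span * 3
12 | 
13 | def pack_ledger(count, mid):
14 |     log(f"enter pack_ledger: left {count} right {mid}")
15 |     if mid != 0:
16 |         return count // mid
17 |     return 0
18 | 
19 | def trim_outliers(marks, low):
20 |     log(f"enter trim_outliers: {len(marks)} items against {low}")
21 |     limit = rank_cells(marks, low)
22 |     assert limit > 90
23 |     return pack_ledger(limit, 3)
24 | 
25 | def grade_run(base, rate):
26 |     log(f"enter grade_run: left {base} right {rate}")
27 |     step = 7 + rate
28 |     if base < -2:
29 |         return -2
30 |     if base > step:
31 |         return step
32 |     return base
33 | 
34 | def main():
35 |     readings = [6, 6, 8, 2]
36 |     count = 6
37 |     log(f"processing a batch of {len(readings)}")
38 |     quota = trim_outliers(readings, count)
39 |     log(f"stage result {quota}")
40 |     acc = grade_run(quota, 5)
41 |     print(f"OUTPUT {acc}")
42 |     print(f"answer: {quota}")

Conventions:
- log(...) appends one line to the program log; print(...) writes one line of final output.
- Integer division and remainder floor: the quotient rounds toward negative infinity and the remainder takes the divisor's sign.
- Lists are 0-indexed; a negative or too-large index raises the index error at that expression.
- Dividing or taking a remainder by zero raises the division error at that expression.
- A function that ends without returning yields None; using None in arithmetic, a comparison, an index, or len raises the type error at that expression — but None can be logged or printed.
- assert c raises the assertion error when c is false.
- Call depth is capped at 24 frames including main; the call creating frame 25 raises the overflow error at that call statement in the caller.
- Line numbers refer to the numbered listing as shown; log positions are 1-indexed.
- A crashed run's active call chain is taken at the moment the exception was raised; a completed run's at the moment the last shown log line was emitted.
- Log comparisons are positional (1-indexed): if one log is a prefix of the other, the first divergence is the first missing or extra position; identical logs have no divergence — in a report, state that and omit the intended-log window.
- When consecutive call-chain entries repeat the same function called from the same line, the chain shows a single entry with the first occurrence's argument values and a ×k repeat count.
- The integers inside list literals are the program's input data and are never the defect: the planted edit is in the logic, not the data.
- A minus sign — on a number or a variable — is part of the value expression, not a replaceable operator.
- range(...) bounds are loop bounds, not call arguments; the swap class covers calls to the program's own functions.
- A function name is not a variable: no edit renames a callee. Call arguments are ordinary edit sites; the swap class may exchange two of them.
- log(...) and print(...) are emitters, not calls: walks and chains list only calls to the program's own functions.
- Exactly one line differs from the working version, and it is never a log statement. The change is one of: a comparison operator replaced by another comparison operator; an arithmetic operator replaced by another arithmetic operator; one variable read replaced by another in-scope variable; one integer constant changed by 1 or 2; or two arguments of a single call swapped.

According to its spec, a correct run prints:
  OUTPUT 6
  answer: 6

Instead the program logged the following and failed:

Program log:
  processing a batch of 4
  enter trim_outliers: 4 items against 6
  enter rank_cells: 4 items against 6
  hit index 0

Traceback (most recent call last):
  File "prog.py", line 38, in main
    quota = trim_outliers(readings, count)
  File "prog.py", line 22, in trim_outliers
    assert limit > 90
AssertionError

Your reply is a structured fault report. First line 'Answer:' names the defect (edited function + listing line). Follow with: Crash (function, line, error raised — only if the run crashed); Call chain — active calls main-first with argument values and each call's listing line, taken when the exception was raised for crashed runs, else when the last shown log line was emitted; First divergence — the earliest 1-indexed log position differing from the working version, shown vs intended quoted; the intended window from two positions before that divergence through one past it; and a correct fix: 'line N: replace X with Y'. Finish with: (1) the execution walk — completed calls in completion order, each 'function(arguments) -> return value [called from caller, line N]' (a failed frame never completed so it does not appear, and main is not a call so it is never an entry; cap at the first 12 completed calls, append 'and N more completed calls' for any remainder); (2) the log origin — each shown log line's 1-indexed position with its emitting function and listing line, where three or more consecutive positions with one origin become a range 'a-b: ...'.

Answer: the defect is in trim_outliers at line 22.
Key fact: The log ends early — 4 lines, where the working version next logs 'enter pack_ledger: left 18 right 3'.
Crash: trim_outliers, line 22, AssertionError.
Call chain: main -> trim_outliers([6, 6, 8, 2], 6) (called at line 38).
First divergence: position 5 — after 4 matching lines the faulty run goes silent; intended next line 'enter pack_ledger: left 18 right 3'.
Intended log window:
  3: enter rank_cells: 4 items against 6
  4: hit index 0
  5: enter pack_ledger: left 18 right 3
  6: stage result 6
Execution walk:
  clip_value([6, 6, 8, 2], 6) -> 0  [called from rank_cells, line 8]
  rank_cells([6, 6, 8, 2], 6) -> 18  [called from trim_outliers, line 21]
Log origin:
  1: from main, line 37
  2: from trim_outliers, line 20
  3: from rank_cells, line 7
  4: from rank_cells, line 9
A correct fix: line 22: replace `>` with `<=`.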